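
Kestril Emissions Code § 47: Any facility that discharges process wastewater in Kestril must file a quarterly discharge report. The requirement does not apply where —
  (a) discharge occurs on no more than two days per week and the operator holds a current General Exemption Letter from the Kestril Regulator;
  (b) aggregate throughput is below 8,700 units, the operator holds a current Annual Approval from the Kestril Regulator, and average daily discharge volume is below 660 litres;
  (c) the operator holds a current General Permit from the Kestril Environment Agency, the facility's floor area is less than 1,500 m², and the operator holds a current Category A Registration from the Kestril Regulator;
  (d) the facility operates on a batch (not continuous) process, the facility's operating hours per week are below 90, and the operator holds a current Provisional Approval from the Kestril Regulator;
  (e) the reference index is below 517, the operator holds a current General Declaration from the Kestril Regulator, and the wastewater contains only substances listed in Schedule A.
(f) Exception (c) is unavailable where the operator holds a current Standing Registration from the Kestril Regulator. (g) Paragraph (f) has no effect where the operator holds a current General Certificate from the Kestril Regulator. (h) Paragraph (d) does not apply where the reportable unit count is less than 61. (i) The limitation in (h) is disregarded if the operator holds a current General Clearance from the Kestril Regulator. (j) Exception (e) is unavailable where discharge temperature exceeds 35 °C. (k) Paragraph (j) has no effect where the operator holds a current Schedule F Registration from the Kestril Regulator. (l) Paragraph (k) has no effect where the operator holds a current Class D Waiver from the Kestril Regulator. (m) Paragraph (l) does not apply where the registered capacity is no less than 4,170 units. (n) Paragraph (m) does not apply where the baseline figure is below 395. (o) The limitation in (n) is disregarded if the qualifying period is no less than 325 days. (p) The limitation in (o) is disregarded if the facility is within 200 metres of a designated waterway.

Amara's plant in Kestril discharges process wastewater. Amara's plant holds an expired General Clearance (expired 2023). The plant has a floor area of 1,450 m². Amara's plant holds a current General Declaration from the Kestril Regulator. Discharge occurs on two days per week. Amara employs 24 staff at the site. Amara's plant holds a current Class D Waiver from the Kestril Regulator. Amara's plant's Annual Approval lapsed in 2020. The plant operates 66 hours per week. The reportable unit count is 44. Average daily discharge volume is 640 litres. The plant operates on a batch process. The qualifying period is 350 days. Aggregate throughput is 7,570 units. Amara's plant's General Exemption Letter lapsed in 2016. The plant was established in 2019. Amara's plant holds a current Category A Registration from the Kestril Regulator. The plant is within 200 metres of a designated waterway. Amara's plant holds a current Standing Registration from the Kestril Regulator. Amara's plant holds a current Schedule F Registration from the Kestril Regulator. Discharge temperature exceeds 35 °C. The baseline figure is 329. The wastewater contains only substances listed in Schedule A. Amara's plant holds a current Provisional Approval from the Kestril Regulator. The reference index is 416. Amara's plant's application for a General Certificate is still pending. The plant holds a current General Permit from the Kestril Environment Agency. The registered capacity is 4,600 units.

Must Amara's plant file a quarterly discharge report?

Yes — Amara's plant must file a quarterly discharge report.

Exception (a) requires that the operator holds a current General Exemption Letter from the Kestril Regulator; but the General Exemption Letter is not current, so (a) is unavailable.
Exception (b) does not apply: there is no Annual Approval in force.
All of (c)'s requirements are met (a current General Permit is held; the facility's floor area is 1,450 m², less than the 1,500 m² limit; a current Category A Registration is held). Turning to paragraphs (f)–(g): (f) is engaged — a current Standing Registration is held. (g) is inapplicable (there is no General Certificate in force), so (f) stands. Exception (c) does not apply.
Exception (d)'s conditions are all satisfied: the facility operates on a batch process; the facility's operating hours per week are 66, below the 90 limit; a current Provisional Approval is held. Turning to paragraphs (h)–(i): (h) operates against (d): the reportable unit count is 44, less than the 61 limit. (i) does not operate here (no current General Clearance is held), so (h) stands. (d) is therefore removed.
Exception (e)'s conditions are all satisfied: the reference index is 416, below the 517 limit; a current General Declaration is held; the wastewater is Schedule-A-only. But applying paragraphs (j)–(p): (j) operates against (e): discharge temperature exceeds 35 °C. (k) would limit (j) — a current Schedule F Registration is held — but (l) sets (k) aside: (l) operates — a current Class D Waiver is held. (m) would limit (l) — the registered capacity is 4,600 units, meeting the 4,170 units threshold — but (n) sets (m) aside: (n) applies — the baseline figure is 329, below the 395 limit. (o) is engaged (the qualifying period is 350 days, meeting the 325 days threshold), but is itself disapplied by (p): (p) operates against (o): the plant is within 200 m of a designated waterway. (e) is therefore removed.
No exception displaces § 47.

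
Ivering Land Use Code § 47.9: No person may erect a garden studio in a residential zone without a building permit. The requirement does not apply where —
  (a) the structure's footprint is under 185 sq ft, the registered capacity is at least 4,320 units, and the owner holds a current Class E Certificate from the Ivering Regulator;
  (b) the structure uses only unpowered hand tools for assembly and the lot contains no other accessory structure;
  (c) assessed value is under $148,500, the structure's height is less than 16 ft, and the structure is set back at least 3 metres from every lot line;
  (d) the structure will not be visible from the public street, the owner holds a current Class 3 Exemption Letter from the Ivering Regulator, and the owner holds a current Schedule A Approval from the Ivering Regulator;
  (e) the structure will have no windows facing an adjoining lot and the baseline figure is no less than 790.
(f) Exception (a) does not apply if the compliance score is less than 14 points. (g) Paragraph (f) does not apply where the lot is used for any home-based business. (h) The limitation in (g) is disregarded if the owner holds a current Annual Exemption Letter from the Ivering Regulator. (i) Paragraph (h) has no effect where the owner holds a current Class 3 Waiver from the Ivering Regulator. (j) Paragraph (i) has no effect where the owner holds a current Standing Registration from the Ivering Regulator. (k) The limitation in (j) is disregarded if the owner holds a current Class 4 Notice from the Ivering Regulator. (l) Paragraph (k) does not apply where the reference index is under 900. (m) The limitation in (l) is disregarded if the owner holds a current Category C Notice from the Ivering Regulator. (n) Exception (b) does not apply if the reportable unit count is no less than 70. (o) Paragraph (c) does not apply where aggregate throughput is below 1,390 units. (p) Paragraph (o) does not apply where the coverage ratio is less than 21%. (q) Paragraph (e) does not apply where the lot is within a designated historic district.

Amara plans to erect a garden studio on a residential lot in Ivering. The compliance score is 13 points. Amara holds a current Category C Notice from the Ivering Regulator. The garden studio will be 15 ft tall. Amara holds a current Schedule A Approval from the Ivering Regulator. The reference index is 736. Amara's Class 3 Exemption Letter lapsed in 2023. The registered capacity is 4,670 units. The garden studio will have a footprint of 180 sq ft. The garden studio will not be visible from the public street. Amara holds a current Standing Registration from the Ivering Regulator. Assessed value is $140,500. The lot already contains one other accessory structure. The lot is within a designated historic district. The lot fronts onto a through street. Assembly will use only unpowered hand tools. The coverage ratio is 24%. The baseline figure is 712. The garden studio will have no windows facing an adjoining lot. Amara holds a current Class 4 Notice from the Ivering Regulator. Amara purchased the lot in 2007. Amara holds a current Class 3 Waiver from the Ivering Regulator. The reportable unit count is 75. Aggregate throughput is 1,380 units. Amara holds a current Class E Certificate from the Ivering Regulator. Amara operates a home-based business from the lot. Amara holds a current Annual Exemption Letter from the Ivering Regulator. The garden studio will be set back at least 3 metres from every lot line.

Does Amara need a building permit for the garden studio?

Exception (a): the structure's footprint is 180 sq ft, under the 185 sq ft limit; the registered capacity is 4,670 units, meeting the 4,320 units threshold; a current Class E Certificate is held — every condition holds. As to paragraphs (f)–(m): (f) would limit (a) — the compliance score is 13 points, less than the 14 points limit — but (g) sets (f) aside: (g) operates — a home-based business operates on the lot. (h) is triggered (a current Annual Exemption Letter is held), but is itself disapplied by (i): (i) operates against (h): a current Class 3 Waiver is held. (j) applies (a current Standing Registration is held), but is overridden by (k): (k) applies — a current Class 4 Notice is held. (l) is engaged (the reference index is 736, under the 900 limit), but is set aside by (m): (m) applies — a current Category C Notice is held. So (a) applies.
Exception (b) fails — the lot already has another accessory structure.
Exception (c) is satisfied on its face — assessed value is $140,500, under the $148,500 limit; the structure's height is 15 ft, less than the 16 ft limit; the setback is at least 3 m on every side. However, paragraphs (o)–(p) must be considered: (o) operates against (c): aggregate throughput is 1,380 units, below the 1,390 units limit. (p), which would lift (o), is inapplicable — the coverage ratio is 24%, not less than 21%. (c) is therefore removed.
Exception (d) fails — there is no Class 3 Exemption Letter in force.
Exception (e) does not apply: the baseline figure is 712, short of 790.

No — exception (a) applies; Amara does not need a building permit.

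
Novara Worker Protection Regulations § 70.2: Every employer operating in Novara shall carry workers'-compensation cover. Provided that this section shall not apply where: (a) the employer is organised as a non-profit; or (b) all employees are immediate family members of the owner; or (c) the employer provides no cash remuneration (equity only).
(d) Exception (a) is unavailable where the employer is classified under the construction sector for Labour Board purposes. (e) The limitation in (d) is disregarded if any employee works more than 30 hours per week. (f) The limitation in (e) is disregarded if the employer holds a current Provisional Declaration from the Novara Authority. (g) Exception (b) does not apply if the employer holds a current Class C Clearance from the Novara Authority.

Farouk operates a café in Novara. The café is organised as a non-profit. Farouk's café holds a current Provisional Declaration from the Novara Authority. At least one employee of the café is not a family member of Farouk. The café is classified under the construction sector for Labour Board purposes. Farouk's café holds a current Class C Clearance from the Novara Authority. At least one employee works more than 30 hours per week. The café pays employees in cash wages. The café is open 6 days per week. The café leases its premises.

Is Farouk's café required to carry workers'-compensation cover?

Yes — Farouk's café must carry workers'-compensation cover.

Exception (a) is satisfied on its face — the employer is a non-profit. But: (d) applies — the café is classified under the construction sector. (e) applies (at least one employee exceeds 30 hours/week), but is displaced by (f): (f) is engaged — a current Provisional Declaration is held. Exception (a) does not apply.
Exception (b) requires that all employees are immediate family members of the owner; but at least one employee is not a family member, so (b) is unavailable.
Exception (c) does not apply: employees are paid cash wages.
None of the exceptions is available; § 70.2 applies in full.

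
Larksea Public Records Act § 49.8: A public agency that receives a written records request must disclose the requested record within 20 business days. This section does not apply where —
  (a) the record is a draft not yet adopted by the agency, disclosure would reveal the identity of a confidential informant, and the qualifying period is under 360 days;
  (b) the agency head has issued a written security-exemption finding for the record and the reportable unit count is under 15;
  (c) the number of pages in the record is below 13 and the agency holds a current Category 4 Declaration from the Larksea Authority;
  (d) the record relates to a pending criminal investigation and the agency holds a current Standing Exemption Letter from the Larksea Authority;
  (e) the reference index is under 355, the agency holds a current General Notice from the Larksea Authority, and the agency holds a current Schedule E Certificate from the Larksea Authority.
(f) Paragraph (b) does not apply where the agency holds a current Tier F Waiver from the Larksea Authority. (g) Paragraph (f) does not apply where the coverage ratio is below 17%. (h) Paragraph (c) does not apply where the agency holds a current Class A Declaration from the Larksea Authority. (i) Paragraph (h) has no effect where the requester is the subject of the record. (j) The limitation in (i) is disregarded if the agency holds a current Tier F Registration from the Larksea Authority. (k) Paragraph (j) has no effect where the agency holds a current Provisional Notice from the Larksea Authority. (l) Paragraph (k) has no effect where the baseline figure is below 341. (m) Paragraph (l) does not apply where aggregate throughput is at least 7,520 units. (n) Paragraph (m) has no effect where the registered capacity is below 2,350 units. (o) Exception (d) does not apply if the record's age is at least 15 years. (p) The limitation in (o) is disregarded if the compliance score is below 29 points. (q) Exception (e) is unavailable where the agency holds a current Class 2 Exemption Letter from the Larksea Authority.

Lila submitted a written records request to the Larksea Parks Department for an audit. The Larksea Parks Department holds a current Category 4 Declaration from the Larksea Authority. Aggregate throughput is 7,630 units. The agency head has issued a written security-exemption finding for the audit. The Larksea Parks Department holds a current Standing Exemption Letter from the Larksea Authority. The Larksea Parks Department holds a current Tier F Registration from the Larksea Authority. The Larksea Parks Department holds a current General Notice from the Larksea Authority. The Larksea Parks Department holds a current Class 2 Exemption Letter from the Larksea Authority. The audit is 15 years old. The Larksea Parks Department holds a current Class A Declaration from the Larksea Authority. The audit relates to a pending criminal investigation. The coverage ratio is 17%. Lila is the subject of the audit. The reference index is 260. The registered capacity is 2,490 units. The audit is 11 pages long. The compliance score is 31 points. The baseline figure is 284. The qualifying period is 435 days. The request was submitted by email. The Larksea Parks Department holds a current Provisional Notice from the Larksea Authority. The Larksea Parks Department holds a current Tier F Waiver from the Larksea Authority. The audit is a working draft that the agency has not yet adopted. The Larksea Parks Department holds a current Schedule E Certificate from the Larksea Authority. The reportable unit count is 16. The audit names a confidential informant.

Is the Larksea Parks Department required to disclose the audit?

No — exception (c) applies; the Larksea Parks Department is not required to disclose the audit.

Exception (a) fails — the qualifying period is 435 days, not under 360 days.
Exception (b) fails — the reportable unit count is 16, not under 15.
All of (c)'s requirements are met (the number of pages in the record is 11, below the 13 limit; a current Category 4 Declaration is held). Under paragraphs (h)–(n): (h) operates (a current Class A Declaration is held), but is displaced by (i): (i) operates against (h): Lila is the subject of the audit. (j) operates (a current Tier F Registration is held), but is itself disapplied by (k): (k) applies — a current Provisional Notice is held. (l) would limit (k) — the baseline figure is 284, below the 341 limit — but (m) sets (l) aside: (m) is triggered — aggregate throughput is 7,630 units, meeting the 7,520 units threshold. (n) does not operate here (the registered capacity is 2,490 units, not below 2,350 units), so (m) stands. So (c) applies.
Exception (d)'s conditions are all satisfied: the audit relates to a pending investigation; a current Standing Exemption Letter is held. However, paragraphs (o)–(p) must be considered: (o) is engaged — the record's age is 15 years, meeting the 15 years threshold. (p), which would lift (o), is not engaged — the compliance score is 31 points, not below 29 points. Exception (d) does not apply.
Exception (e) is satisfied on its face — the reference index is 260, under the 355 limit; a current General Notice is held; a current Schedule E Certificate is held. Turning to paragraph (q): (q) is engaged — a current Class 2 Exemption Letter is held. (e) is therefore removed.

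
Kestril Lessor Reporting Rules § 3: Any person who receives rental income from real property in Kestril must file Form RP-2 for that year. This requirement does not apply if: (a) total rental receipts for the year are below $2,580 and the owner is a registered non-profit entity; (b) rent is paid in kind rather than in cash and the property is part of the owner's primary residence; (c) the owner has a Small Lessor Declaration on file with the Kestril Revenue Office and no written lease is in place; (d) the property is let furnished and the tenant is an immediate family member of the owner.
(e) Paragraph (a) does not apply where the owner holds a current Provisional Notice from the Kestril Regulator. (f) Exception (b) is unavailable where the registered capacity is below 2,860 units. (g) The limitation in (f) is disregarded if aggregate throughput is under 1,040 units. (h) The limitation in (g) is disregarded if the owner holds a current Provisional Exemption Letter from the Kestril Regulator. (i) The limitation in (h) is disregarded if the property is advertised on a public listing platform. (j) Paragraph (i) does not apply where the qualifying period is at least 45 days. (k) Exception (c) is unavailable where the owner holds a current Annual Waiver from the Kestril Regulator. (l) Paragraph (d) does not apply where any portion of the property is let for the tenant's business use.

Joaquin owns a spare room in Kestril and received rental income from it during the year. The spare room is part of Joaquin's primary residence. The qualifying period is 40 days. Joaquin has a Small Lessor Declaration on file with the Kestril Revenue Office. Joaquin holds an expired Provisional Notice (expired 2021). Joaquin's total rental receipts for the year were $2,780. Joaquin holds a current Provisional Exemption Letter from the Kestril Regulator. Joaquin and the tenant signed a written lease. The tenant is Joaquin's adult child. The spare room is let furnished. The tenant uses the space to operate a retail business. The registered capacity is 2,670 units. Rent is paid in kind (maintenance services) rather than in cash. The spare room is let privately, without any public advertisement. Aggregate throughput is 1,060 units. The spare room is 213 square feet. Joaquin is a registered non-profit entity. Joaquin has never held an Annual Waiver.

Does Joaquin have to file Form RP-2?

Yes — Joaquin must file Form RP-2.

Exception (a) fails — total rental receipts for the year are $2,780, not below $2,580.
Exception (b): rent is paid in kind; the spare room is part of the primary residence — every condition holds. But: (f) is engaged — the registered capacity is 2,670 units, below the 2,860 units limit. (g) does not operate here (aggregate throughput is 1,060 units, not under 1,040 units), so (f) stands. (b) is therefore removed.
Exception (c) fails — a written lease is in place.
Exception (d) is satisfied on its face — the property is let furnished; the tenant is an immediate family member. Turning to paragraph (l): (l) operates — the space is let for business use. (d) is therefore removed.
No exception is made out. Joaquin falls within the general rule.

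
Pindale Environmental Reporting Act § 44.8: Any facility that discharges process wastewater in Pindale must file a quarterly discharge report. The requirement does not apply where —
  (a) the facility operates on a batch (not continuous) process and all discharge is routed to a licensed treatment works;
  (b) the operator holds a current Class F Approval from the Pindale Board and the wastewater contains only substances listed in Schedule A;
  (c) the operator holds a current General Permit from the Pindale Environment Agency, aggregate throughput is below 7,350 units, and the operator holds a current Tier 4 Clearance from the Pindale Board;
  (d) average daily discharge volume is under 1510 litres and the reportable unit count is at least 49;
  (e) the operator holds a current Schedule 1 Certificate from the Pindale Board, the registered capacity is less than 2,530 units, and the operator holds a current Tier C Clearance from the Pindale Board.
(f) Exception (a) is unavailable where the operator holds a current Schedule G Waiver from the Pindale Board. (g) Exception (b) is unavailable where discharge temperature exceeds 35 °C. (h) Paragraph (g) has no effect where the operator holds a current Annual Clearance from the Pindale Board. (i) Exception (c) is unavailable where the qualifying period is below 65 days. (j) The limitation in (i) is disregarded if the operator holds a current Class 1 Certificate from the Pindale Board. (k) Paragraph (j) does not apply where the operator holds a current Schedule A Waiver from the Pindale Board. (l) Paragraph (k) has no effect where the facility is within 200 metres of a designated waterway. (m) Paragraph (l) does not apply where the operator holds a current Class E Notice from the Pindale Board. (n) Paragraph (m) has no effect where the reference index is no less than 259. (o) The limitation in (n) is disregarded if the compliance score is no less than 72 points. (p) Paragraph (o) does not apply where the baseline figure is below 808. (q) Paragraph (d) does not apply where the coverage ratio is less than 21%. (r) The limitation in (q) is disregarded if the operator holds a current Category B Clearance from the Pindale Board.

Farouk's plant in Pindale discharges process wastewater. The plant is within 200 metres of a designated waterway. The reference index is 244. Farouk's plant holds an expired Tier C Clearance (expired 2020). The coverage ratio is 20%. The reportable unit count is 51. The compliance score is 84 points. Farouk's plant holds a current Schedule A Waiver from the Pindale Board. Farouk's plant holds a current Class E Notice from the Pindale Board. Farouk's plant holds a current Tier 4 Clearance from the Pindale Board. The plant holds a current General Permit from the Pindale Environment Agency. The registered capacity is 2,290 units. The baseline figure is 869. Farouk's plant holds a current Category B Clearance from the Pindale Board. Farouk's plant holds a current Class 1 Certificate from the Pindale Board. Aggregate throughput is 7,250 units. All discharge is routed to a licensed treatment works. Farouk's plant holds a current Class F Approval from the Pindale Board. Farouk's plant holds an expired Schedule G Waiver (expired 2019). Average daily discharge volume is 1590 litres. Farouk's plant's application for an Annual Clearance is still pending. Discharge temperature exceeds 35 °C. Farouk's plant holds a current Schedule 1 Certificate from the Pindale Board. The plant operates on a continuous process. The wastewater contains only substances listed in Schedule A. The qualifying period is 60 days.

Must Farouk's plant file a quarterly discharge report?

Exception (a) does not apply: the facility operates on a continuous process.
Exception (b): a current Class F Approval is held; the wastewater is Schedule-A-only — every condition holds. Turning to paragraphs (g)–(h): (g) operates against (b): discharge temperature exceeds 35 °C. (h) is not triggered (no current Annual Clearance is held), so (g) stands. So (b) is unavailable.
Exception (c)'s conditions are all satisfied: a current General Permit is held; aggregate throughput is 7,250 units, below the 7,350 units limit; a current Tier 4 Clearance is held. However, paragraphs (i)–(p) must be considered: (i) operates — the qualifying period is 60 days, below the 65 days limit. (j) operates (a current Class 1 Certificate is held), but is displaced by (k): (k) operates against (j): a current Schedule A Waiver is held. (l) is triggered (the plant is within 200 m of a designated waterway), but is itself disapplied by (m): (m) operates against (l): a current Class E Notice is held. (n) is not triggered (the reference index is 244, short of 259), so (m) stands. So (c) is unavailable.
Exception (d) requires that average daily discharge volume is under 1510 litres; but average daily discharge volume is 1590 litres, not under 1510 litres, so (d) is unavailable.
Exception (e) fails — the Tier C Clearance is not current.
None of the exceptions is available; § 44.8 applies in full.

Yes — Farouk's plant must file a quarterly discharge report.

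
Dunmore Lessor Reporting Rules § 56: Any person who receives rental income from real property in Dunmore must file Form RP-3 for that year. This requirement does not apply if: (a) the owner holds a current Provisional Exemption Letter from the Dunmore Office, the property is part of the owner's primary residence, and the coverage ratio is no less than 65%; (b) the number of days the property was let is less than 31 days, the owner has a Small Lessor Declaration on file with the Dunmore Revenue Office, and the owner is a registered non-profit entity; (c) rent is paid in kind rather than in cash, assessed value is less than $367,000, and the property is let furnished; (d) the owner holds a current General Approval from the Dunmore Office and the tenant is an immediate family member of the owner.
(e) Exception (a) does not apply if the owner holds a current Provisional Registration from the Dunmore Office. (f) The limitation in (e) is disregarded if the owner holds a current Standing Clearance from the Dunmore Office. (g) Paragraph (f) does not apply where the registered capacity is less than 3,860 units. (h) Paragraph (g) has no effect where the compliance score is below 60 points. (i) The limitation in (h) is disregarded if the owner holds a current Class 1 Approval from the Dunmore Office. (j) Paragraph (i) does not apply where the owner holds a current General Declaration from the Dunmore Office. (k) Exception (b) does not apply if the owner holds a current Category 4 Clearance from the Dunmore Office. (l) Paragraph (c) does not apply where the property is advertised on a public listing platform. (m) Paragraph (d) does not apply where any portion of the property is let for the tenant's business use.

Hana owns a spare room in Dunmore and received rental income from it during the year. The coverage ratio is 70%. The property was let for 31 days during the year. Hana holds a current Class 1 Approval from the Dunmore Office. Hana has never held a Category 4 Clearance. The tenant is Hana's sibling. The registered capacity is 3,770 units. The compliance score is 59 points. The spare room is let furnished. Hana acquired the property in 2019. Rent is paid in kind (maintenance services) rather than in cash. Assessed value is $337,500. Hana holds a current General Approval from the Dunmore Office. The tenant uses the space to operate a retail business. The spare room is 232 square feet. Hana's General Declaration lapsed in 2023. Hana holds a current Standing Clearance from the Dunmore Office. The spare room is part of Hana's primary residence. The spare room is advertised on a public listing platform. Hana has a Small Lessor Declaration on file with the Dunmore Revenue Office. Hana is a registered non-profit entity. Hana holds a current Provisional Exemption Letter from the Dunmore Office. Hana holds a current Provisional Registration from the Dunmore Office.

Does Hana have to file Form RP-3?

Exception (a): a current Provisional Exemption Letter is held; the spare room is part of the primary residence; the coverage ratio is 70%, meeting the 65% threshold — every condition holds. But: (e) is engaged — a current Provisional Registration is held. (f) operates (a current Standing Clearance is held), but yields to (g): (g) operates against (f): the registered capacity is 3,770 units, less than the 3,860 units limit. (h) would limit (g) — the compliance score is 59 points, below the 60 points limit — but (i) sets (h) aside: (i) is triggered — a current Class 1 Approval is held. (j), which would lift (i), is not engaged — the General Declaration is not current. So (a) is unavailable.
Exception (b) fails — the number of days the property was let is 31 days, not less than 31 days.
Exception (c): rent is paid in kind; assessed value is $337,500, less than the $367,000 limit; the property is let furnished — every condition holds. However, paragraph (l) must be considered: (l) operates — the property is publicly advertised. So (c) is unavailable.
All of (d)'s requirements are met (a current General Approval is held; the tenant is an immediate family member). Turning to paragraph (m): (m) applies — the space is let for business use. So (d) is unavailable.
No exception is made out. Hana falls within the general rule.

Yes — Hana must file Form RP-3.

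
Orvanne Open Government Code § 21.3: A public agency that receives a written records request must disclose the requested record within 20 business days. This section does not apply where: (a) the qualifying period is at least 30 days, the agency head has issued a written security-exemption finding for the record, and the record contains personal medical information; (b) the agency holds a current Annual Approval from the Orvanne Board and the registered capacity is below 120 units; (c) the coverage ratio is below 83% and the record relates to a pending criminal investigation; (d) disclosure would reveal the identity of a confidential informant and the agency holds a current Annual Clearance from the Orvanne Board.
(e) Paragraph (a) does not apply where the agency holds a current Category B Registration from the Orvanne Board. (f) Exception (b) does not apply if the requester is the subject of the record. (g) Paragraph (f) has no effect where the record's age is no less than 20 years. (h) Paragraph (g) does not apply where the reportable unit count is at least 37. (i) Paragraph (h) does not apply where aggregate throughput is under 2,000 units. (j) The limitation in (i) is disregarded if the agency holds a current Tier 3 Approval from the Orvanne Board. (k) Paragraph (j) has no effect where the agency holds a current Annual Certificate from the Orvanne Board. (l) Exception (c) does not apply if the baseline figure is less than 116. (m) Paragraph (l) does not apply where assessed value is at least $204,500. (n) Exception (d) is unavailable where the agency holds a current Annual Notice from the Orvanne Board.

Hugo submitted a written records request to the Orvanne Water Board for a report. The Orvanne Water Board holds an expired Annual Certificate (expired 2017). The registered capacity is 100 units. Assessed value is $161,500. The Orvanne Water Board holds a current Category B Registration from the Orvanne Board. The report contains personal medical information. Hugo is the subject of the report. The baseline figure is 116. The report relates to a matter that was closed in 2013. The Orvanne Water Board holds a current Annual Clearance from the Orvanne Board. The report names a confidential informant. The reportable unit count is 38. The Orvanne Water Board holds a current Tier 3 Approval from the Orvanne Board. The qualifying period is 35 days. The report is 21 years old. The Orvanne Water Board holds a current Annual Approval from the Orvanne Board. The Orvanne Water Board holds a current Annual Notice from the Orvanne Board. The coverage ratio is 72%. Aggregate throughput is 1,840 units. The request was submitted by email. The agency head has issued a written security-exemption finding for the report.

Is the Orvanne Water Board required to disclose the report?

Exception (a)'s conditions are all satisfied: the qualifying period is 35 days, meeting the 30 days threshold; a written security-exemption finding has been issued; the report contains personal medical information. But applying paragraph (e): (e) operates against (a): a current Category B Registration is held. Exception (a) does not apply.
Exception (b) is satisfied on its face — a current Annual Approval is held; the registered capacity is 100 units, below the 120 units limit. However, paragraphs (f)–(k) must be considered: (f) applies — Hugo is the subject of the report. (g) is triggered (the record's age is 21 years, meeting the 20 years threshold), but is set aside by (h): (h) is engaged — the reportable unit count is 38, meeting the 37 threshold. (i) operates (aggregate throughput is 1,840 units, under the 2,000 units limit), but yields to (j): (j) is engaged — a current Tier 3 Approval is held. (k) is inapplicable (the Annual Certificate is not current), so (j) stands. (b) is therefore removed.
Exception (c) does not apply: the report relates to a closed matter.
Exception (d) is satisfied on its face — the report names a confidential informant; a current Annual Clearance is held. But: (n) is triggered — a current Annual Notice is held. (d) is therefore removed.
Every exception is unavailable, so the rule governs.

Yes — the Orvanne Water Board must disclose the report.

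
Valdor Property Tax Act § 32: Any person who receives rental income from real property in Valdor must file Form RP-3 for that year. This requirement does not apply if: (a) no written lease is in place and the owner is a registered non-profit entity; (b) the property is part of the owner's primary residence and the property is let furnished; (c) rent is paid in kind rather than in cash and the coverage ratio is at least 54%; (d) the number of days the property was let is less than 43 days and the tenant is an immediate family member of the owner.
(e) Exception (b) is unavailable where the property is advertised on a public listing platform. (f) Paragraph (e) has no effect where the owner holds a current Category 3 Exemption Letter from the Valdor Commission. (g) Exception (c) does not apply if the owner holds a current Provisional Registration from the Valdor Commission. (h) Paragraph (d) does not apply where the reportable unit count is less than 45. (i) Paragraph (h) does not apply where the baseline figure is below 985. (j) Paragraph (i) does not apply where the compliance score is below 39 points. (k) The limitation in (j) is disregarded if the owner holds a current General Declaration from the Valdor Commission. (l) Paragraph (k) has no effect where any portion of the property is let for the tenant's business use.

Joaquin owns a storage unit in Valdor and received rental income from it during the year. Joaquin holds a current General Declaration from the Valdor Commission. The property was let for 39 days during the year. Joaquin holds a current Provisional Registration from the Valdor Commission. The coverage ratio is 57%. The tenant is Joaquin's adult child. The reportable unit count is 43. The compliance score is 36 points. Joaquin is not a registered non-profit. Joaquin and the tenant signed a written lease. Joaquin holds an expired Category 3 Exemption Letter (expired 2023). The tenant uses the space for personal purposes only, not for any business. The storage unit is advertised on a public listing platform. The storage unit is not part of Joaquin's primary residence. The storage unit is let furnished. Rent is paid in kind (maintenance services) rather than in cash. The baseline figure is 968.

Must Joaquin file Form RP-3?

No — exception (d) applies; Joaquin is not required to file Form RP-3.

Exception (a) fails — a written lease is in place.
Exception (b) fails — the storage unit is not part of the primary residence.
Exception (c): rent is paid in kind; the coverage ratio is 57%, meeting the 54% threshold — every condition holds. Turning to paragraph (g): (g) operates against (c): a current Provisional Registration is held. So (c) is unavailable.
All of (d)'s requirements are met (the number of days the property was let is 39 days, less than the 43 days limit; the tenant is an immediate family member). Applying paragraphs (h)–(l): (h) is engaged (the reportable unit count is 43, less than the 45 limit), but is overridden by (i): (i) operates against (h): the baseline figure is 968, below the 985 limit. (j) would limit (i) — the compliance score is 36 points, below the 39 points limit — but (k) sets (j) aside: (k) operates against (j): a current General Declaration is held. (l) does not operate here (the space is used for personal purposes only), so (k) stands. Exception (d) stands.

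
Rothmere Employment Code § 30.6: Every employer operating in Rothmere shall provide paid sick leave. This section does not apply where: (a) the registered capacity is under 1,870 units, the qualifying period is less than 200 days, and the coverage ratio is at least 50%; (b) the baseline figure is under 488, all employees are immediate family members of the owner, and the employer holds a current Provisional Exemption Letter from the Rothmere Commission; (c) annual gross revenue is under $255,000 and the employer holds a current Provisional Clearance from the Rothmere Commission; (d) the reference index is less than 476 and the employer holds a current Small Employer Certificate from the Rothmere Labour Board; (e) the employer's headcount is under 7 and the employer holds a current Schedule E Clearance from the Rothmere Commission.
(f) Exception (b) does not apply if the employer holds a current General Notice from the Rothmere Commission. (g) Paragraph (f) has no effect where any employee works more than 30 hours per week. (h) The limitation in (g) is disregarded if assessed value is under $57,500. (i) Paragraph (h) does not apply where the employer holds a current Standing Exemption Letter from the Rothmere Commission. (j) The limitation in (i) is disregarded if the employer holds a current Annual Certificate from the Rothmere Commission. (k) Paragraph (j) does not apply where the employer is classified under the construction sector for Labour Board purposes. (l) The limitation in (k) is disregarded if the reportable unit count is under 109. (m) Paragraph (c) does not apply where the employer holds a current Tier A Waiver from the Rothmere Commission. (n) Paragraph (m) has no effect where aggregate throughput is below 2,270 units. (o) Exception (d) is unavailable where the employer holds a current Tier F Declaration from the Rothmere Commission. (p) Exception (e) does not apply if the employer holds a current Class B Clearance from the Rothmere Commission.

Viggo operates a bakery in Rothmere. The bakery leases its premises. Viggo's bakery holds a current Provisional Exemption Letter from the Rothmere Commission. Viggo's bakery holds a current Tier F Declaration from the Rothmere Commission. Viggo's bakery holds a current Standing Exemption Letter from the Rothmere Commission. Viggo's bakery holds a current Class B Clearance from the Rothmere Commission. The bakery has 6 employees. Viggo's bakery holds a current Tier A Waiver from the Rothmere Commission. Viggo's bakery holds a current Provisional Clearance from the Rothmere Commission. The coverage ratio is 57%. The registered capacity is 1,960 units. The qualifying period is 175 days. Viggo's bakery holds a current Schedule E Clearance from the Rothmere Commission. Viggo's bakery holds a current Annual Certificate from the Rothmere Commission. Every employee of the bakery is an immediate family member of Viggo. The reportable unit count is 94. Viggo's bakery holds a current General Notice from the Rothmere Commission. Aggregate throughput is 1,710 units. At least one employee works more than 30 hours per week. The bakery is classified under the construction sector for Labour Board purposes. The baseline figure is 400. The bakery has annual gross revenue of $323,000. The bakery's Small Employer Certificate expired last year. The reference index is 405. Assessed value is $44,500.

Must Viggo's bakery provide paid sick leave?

Yes — Viggo's bakery must provide paid sick leave.

Exception (a) fails — the registered capacity is 1,960 units, not under 1,870 units.
All of (b)'s requirements are met (the baseline figure is 400, under the 488 limit; every employee is an immediate family member; a current Provisional Exemption Letter is held). However, paragraphs (f)–(l) must be considered: (f) operates against (b): a current General Notice is held. (g) applies (at least one employee exceeds 30 hours/week), but is overridden by (h): (h) operates against (g): assessed value is $44,500, under the $57,500 limit. (i) would limit (h) — a current Standing Exemption Letter is held — but (j) sets (i) aside: (j) operates against (i): a current Annual Certificate is held. (k) operates (the bakery is classified under the construction sector), but yields to (l): (l) is engaged — the reportable unit count is 94, under the 109 limit. (b) is therefore removed.
Exception (c) requires that annual gross revenue is under $255,000; but annual gross revenue is $323,000, not under $255,000, so (c) is unavailable.
Exception (d) does not apply: the Small Employer Certificate has expired.
Exception (e) is satisfied on its face — the employer's headcount is 6, under the 7 limit; a current Schedule E Clearance is held. Turning to paragraph (p): (p) applies — a current Class B Clearance is held. So (e) is unavailable.
No exception displaces § 30.6.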